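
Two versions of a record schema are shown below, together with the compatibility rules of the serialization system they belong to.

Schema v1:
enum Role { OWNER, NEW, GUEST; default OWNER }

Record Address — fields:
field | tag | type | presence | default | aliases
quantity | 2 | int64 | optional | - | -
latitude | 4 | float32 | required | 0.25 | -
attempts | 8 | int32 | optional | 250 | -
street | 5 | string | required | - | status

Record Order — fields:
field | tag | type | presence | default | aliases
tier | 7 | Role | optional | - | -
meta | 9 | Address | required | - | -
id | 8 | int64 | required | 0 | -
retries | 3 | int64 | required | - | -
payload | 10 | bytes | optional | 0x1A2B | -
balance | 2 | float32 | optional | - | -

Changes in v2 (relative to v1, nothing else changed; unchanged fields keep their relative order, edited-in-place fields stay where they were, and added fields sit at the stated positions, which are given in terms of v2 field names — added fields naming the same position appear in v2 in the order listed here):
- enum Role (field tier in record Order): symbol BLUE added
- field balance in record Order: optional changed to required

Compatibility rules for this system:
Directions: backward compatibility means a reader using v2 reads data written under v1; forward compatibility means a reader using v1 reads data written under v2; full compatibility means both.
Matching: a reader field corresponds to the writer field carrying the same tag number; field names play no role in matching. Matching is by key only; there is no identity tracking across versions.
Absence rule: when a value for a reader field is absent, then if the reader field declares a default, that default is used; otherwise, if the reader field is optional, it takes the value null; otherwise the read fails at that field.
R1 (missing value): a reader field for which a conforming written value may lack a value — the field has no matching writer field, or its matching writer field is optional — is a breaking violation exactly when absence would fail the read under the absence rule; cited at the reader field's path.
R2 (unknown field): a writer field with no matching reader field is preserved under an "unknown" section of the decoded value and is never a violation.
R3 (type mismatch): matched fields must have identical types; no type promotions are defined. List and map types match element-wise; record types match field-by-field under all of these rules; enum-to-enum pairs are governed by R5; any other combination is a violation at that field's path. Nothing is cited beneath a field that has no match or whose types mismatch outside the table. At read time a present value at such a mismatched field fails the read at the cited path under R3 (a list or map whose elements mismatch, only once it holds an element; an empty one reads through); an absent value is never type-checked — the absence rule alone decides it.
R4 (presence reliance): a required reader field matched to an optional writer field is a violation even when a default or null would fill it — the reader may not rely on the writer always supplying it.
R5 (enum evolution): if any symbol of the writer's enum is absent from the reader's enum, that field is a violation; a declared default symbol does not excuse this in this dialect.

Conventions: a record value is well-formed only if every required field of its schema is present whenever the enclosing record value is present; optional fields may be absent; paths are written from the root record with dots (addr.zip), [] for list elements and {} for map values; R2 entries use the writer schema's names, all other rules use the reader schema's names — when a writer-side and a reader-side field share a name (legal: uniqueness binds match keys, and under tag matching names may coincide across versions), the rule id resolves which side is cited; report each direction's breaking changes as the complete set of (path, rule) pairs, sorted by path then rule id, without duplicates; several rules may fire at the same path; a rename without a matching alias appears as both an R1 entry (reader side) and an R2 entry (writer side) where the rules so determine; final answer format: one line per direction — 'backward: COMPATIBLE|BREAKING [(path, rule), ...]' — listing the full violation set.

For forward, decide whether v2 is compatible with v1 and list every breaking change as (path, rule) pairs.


forward: BREAKING [(tier, R5)]

in Order below, arrows point writer -> reader
checking forward for Order: reader v1 against writer v2:
  tier: Role -> Role, writer optional; from tier
  meta: Address -> Address, writer required; from meta
  id: int64 -> int64, writer required; from id
  retries: int64 -> int64, writer required; from retries
  payload: bytes -> bytes, writer optional; from payload
  balance: float32 -> float32, writer required; from balance
  meta.quantity: int64 -> int64, writer optional; from meta.quantity
  meta.latitude: float32 -> float32, writer required; from meta.latitude
  meta.attempts: int32 -> int32, writer optional; from meta.attempts
  meta.street: string -> string, writer required; from meta.street
  rule R5 violated at tier
  forward on Order therefore BREAKING (1)
the rest of the Order diff is inert for this question:
  field balance in record Order: optional changed to required -> affects backward compatibility only, which is not asked


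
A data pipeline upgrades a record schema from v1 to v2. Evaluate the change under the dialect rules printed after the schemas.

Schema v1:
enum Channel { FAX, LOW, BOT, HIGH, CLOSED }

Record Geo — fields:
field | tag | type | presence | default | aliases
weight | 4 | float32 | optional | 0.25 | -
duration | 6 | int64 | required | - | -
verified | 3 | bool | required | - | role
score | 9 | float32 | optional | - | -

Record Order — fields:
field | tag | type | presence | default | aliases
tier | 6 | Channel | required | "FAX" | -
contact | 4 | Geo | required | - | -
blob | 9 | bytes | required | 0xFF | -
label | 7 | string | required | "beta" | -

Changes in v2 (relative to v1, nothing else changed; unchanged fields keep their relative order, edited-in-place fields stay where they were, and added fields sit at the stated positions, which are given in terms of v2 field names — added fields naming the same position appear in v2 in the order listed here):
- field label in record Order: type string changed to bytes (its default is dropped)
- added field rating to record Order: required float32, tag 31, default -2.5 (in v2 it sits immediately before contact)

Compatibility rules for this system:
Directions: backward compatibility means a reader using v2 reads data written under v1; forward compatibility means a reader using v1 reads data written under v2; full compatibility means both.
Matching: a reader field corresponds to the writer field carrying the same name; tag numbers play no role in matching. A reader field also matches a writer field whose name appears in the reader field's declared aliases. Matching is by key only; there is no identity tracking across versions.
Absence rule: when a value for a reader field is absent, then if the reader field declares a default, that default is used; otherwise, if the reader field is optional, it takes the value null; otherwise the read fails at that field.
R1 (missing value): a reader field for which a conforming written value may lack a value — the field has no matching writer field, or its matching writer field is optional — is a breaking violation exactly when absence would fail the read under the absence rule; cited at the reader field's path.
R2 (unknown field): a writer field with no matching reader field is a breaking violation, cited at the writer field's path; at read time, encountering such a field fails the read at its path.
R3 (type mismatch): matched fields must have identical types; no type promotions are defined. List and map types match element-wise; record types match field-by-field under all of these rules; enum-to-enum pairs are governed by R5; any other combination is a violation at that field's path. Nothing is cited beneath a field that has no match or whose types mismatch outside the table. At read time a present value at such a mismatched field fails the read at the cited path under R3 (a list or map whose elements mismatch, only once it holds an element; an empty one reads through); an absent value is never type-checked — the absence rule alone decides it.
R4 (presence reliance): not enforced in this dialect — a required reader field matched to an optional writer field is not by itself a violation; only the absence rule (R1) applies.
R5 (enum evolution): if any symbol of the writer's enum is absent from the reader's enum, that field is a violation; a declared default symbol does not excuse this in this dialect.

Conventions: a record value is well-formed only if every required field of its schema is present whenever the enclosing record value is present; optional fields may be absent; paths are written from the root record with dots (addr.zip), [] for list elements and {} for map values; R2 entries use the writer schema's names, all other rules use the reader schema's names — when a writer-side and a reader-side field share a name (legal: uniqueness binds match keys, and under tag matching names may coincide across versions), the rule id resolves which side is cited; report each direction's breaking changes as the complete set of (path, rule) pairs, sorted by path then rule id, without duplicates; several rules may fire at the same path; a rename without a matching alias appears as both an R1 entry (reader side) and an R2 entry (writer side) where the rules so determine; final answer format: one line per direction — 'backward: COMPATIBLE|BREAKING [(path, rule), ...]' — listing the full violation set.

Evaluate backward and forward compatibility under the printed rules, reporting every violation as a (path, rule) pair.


in Order below, arrows point writer -> reader
backward pass over Order, reader schema v2, writer schema v1:
  tier: paired with writer tier (Channel -> Channel; writer required)
  rating: no writer match
  contact: paired with writer contact (Geo -> Geo; writer required)
  blob: paired with writer blob (bytes -> bytes; writer required)
  label: paired with writer label (string -> bytes; writer required)
  contact.weight: paired with writer contact.weight (float32 -> float32; writer optional)
  contact.duration: paired with writer contact.duration (int64 -> int64; writer required)
  contact.verified: paired with writer contact.verified (bool -> bool; writer required)
  contact.score: paired with writer contact.score (float32 -> float32; writer optional)
  rule R3 violated at label
  => 1 violation(s): backward is BREAKING for Order
forward pass over Order, reader schema v1, writer schema v2:
  tier: paired with writer tier (Channel -> Channel; writer required)
  contact: paired with writer contact (Geo -> Geo; writer required)
  blob: paired with writer blob (bytes -> bytes; writer required)
  label: paired with writer label (bytes -> string; writer required)
  leftover writer field: rating
  contact.weight: paired with writer contact.weight (float32 -> float32; writer optional)
  contact.duration: paired with writer contact.duration (int64 -> int64; writer required)
  contact.verified: paired with writer contact.verified (bool -> bool; writer required)
  contact.score: paired with writer contact.score (float32 -> float32; writer optional)
  rule R3 violated at label
  rule R2 violated at rating
  => 2 violation(s): forward is BREAKING for Order

backward: BREAKING [(label, R3)]; forward: BREAKING [(label, R3), (rating, R2)]


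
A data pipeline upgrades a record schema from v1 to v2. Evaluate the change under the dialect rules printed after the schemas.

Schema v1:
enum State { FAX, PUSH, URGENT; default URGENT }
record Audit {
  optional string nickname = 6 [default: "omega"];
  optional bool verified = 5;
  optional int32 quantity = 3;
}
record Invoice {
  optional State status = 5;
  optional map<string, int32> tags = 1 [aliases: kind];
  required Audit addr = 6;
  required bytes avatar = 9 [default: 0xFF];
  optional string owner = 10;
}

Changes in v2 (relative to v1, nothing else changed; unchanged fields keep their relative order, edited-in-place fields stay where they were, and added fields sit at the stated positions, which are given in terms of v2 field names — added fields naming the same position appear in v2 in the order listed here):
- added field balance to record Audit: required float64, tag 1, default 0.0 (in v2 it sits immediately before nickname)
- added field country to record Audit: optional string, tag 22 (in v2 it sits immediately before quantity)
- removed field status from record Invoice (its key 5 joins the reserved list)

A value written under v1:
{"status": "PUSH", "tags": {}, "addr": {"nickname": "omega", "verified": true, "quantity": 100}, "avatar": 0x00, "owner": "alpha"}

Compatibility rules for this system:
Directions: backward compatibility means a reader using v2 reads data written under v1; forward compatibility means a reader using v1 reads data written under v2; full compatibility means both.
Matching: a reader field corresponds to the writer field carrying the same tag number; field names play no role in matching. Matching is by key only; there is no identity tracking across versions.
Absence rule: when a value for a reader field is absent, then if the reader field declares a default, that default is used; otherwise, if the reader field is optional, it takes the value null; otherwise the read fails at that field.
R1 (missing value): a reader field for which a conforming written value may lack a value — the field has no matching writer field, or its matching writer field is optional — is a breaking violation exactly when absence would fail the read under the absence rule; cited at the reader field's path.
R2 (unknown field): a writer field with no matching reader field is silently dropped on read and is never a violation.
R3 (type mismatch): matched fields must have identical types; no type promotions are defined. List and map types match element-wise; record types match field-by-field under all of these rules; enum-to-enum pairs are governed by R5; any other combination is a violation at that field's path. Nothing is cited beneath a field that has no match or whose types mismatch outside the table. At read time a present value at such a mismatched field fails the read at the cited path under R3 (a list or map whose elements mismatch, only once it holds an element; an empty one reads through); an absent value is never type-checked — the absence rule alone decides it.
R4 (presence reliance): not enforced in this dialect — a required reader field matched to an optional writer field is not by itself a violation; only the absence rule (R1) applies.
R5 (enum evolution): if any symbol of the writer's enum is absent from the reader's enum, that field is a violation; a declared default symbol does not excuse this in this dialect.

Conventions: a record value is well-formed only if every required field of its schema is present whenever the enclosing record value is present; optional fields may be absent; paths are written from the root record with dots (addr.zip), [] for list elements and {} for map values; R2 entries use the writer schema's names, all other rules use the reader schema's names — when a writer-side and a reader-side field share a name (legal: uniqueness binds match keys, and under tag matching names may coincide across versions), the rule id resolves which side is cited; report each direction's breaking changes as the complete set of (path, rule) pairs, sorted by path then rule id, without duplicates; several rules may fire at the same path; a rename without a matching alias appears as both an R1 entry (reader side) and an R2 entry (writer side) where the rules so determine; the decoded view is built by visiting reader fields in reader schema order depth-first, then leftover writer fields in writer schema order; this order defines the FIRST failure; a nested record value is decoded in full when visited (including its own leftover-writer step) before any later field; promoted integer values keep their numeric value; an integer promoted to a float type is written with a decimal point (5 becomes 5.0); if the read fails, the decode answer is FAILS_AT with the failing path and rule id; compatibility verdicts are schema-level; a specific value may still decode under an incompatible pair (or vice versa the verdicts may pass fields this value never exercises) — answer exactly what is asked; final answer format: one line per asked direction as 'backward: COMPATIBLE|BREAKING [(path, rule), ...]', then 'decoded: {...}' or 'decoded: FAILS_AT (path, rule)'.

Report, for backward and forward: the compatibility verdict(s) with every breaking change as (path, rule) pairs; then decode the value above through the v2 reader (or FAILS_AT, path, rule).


arrows below run writer -> reader for Invoice
backward for Invoice (reader v2, writer v1):
  tags: map<string, int32> -> map<string, int32>, writer optional; from tags
  addr: Audit -> Audit, writer required; from addr
  avatar: bytes -> bytes, writer required; from avatar
  owner: string -> string, writer optional; from owner
  writer field status has no reader counterpart
  addr.balance has no writer counterpart
  addr.nickname: string -> string, writer optional; from addr.nickname
  addr.verified: bool -> bool, writer optional; from addr.verified
  addr.country has no writer counterpart
  addr.quantity: int32 -> int32, writer optional; from addr.quantity
  => backward verdict for Invoice: COMPATIBLE, no violations
forward for Invoice (reader v1, writer v2):
  status has no writer counterpart
  tags: map<string, int32> -> map<string, int32>, writer optional; from tags
  addr: Audit -> Audit, writer required; from addr
  avatar: bytes -> bytes, writer required; from avatar
  owner: string -> string, writer optional; from owner
  addr.nickname: string -> string, writer optional; from addr.nickname
  addr.verified: bool -> bool, writer optional; from addr.verified
  addr.quantity: int32 -> int32, writer optional; from addr.quantity
  writer field addr.balance has no reader counterpart
  writer field addr.country has no reader counterpart
  => forward verdict for Invoice: COMPATIBLE, no violations
migrating the Invoice value to v2:
  tags := {}
  addr.balance := 0.0 (missing; default applied)
  addr.nickname := "omega"
  addr.verified := true
  addr.country := null (missing; optional => null)
  addr.quantity := 100
  avatar := 0x00
  owner := "alpha"
  writer status: no reader field; dropped
  => decoded: {"tags": {}, "addr": {"balance": 0.0, "nickname": "omega", "verified": true, "country": null, "quantity": 100}, "avatar": 0x00, "owner": "alpha"}

backward: COMPATIBLE []; forward: COMPATIBLE []; decoded: {"tags": {}, "addr": {"balance": 0.0, "nickname": "omega", "verified": true, "country": null, "quantity": 100}, "avatar": 0x00, "owner": "alpha"}


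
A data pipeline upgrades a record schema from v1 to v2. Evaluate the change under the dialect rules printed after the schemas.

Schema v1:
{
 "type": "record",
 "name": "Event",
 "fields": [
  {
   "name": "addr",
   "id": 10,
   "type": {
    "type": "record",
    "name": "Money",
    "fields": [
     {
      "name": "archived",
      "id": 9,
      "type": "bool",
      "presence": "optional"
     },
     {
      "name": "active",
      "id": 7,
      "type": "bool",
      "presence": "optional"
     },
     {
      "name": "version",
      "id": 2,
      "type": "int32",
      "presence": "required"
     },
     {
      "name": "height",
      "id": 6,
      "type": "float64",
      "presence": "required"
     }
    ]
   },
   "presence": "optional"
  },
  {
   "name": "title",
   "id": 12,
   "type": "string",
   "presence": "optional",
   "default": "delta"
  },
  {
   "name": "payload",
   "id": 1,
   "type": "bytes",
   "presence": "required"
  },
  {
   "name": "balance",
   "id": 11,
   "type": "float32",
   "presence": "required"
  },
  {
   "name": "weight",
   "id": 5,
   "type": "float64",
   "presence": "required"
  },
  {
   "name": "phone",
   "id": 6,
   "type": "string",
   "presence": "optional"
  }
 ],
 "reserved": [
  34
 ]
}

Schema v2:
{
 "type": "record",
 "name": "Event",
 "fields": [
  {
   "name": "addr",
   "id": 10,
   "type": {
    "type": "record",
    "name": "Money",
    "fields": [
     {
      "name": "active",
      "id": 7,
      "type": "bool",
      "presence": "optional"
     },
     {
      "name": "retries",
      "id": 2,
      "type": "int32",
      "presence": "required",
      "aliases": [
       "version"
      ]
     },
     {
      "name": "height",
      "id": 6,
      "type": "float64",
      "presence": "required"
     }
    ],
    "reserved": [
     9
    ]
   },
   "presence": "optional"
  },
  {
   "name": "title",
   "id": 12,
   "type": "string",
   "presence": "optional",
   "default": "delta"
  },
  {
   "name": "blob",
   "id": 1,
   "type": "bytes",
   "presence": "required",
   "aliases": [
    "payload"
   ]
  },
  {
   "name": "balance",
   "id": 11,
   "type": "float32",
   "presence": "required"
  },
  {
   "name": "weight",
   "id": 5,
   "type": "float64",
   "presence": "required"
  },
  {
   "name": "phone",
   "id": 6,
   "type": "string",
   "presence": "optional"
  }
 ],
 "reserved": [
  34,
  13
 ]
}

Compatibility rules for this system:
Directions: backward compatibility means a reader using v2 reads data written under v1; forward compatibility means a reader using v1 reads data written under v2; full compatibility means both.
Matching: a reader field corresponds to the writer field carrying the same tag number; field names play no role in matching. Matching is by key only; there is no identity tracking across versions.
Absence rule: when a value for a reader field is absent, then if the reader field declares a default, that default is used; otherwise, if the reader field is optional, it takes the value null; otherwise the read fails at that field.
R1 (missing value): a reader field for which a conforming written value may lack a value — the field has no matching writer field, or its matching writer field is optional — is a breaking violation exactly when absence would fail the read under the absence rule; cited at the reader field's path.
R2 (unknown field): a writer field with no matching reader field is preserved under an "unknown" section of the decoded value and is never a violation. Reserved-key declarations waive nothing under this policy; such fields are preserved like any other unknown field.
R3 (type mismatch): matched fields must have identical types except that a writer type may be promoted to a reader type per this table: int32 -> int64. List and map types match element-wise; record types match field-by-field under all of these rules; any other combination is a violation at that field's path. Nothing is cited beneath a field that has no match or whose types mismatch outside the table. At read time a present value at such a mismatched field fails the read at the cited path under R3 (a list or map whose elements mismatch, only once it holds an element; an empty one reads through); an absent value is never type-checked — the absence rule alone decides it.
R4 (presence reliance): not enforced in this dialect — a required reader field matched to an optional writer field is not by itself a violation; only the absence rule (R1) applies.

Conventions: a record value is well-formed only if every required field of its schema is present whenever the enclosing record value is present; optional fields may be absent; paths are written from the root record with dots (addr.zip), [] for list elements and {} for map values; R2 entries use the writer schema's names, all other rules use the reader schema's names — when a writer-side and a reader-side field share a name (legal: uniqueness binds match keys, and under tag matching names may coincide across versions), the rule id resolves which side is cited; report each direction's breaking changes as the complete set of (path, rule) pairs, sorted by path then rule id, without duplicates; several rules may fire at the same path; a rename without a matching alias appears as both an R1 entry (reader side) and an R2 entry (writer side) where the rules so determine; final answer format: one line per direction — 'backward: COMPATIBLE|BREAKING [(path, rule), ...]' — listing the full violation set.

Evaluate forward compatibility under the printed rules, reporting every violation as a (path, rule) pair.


forward: COMPATIBLE []

in Event below, arrows point writer -> reader
forward pass over Event, reader schema v1, writer schema v2:
  Money -> Money, writer optional: addr aligns to addr
  string -> string, writer optional: title aligns to title
  bytes -> bytes, writer required: payload aligns to blob
  float32 -> float32, writer required: balance aligns to balance
  float64 -> float64, writer required: weight aligns to weight
  string -> string, writer optional: phone aligns to phone
  addr.archived: no writer match
  bool -> bool, writer optional: addr.active aligns to addr.active
  int32 -> int32, writer required: addr.version aligns to addr.retries
  float64 -> float64, writer required: addr.height aligns to addr.height
  => forward: COMPATIBLE
the rest of the Event diff is inert for this question:
  renamed field payload to blob in record Event (alias payload declared on the renamed field) -> fires no rule on Event, leaving the asked answer as it is
  removed field archived from record Money (its key 9 joins the reserved list) -> fires no rule on Event, leaving the asked answer as it is
  renamed field version to retries in record Money (alias version declared on the renamed field) -> fires no rule on Event, leaving the asked answer as it is


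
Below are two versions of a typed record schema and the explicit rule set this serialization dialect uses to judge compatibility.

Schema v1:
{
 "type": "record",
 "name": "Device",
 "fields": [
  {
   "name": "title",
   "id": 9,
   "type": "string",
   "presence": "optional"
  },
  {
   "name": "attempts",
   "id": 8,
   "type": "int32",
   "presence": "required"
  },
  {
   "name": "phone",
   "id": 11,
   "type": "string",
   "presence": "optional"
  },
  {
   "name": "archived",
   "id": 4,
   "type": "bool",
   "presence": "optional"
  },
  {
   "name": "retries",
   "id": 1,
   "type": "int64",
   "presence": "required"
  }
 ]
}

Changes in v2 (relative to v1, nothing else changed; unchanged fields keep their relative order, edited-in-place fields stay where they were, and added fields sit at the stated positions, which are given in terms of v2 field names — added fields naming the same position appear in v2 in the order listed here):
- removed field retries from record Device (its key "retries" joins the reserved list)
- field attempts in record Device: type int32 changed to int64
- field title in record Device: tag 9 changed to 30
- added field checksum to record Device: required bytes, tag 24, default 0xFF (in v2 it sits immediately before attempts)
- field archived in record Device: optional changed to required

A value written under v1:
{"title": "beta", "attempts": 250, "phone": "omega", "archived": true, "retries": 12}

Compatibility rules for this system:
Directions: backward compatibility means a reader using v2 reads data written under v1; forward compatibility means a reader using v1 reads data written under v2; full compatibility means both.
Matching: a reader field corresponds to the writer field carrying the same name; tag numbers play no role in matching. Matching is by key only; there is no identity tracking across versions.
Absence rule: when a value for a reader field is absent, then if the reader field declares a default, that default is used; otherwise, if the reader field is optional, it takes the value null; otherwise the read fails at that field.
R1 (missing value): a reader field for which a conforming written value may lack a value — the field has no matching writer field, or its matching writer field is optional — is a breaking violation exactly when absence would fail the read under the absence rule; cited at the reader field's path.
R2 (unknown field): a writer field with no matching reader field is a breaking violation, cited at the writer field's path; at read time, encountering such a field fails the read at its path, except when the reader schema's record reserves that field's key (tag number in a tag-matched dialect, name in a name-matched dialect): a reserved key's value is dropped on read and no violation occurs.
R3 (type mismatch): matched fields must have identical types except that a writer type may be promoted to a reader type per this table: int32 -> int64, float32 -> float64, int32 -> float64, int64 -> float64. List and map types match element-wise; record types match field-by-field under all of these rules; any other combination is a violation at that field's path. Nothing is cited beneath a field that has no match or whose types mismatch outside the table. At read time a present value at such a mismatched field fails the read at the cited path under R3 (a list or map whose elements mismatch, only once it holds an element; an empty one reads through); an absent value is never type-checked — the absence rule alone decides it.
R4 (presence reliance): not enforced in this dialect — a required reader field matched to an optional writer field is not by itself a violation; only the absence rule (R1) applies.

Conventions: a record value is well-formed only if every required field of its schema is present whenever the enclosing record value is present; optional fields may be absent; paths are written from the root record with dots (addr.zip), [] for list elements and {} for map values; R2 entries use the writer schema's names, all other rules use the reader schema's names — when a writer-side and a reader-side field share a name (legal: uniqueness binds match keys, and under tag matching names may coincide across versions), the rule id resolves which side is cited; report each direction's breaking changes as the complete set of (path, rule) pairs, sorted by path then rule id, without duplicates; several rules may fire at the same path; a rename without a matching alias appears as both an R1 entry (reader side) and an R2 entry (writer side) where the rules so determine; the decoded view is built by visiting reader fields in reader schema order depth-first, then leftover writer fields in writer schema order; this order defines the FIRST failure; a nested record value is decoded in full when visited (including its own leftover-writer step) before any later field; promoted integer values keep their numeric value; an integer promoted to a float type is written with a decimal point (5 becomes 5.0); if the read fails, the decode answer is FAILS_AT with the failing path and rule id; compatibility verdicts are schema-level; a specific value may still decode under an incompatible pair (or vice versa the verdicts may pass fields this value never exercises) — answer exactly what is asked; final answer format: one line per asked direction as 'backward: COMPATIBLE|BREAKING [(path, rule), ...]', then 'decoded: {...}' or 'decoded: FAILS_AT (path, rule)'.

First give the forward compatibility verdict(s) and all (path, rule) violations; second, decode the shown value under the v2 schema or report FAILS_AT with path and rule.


each type pair in Device: writer, then reader
forward on Device — v1 reading data written by v2:
  writer optional, string -> string: reader title maps from writer title
  writer required, int64 -> int32: reader attempts maps from writer attempts
  writer optional, string -> string: reader phone maps from writer phone
  writer required, bool -> bool: reader archived maps from writer archived
  no writer field matches reader retries
  writer field checksum has no reader counterpart
  R3 fires at attempts
  R2 fires at checksum
  R1 fires at retries
  => forward: BREAKING (3)
decoding the Device value with the v2 reader:
  title := "beta"
  checksum := 0xFF (no value, default fills)
  attempts := 250 (int32 -> int64)
  phone := "omega"
  archived := true
  writer retries: reserved -> dropped
  => decoded: {"title": "beta", "checksum": 0xFF, "attempts": 250, "phone": "omega", "archived": true}
the other Device changes do not affect what is asked:
  field title in record Device: tag 9 changed to 30 -> inert for the asked Device verdict: nothing fires
  field archived in record Device: optional changed to required -> its effect on Device is confined to the backward direction, not asked

forward: BREAKING [(attempts, R3), (checksum, R2), (retries, R1)]; decoded: {"title": "beta", "checksum": 0xFF, "attempts": 250, "phone": "omega", "archived": true}


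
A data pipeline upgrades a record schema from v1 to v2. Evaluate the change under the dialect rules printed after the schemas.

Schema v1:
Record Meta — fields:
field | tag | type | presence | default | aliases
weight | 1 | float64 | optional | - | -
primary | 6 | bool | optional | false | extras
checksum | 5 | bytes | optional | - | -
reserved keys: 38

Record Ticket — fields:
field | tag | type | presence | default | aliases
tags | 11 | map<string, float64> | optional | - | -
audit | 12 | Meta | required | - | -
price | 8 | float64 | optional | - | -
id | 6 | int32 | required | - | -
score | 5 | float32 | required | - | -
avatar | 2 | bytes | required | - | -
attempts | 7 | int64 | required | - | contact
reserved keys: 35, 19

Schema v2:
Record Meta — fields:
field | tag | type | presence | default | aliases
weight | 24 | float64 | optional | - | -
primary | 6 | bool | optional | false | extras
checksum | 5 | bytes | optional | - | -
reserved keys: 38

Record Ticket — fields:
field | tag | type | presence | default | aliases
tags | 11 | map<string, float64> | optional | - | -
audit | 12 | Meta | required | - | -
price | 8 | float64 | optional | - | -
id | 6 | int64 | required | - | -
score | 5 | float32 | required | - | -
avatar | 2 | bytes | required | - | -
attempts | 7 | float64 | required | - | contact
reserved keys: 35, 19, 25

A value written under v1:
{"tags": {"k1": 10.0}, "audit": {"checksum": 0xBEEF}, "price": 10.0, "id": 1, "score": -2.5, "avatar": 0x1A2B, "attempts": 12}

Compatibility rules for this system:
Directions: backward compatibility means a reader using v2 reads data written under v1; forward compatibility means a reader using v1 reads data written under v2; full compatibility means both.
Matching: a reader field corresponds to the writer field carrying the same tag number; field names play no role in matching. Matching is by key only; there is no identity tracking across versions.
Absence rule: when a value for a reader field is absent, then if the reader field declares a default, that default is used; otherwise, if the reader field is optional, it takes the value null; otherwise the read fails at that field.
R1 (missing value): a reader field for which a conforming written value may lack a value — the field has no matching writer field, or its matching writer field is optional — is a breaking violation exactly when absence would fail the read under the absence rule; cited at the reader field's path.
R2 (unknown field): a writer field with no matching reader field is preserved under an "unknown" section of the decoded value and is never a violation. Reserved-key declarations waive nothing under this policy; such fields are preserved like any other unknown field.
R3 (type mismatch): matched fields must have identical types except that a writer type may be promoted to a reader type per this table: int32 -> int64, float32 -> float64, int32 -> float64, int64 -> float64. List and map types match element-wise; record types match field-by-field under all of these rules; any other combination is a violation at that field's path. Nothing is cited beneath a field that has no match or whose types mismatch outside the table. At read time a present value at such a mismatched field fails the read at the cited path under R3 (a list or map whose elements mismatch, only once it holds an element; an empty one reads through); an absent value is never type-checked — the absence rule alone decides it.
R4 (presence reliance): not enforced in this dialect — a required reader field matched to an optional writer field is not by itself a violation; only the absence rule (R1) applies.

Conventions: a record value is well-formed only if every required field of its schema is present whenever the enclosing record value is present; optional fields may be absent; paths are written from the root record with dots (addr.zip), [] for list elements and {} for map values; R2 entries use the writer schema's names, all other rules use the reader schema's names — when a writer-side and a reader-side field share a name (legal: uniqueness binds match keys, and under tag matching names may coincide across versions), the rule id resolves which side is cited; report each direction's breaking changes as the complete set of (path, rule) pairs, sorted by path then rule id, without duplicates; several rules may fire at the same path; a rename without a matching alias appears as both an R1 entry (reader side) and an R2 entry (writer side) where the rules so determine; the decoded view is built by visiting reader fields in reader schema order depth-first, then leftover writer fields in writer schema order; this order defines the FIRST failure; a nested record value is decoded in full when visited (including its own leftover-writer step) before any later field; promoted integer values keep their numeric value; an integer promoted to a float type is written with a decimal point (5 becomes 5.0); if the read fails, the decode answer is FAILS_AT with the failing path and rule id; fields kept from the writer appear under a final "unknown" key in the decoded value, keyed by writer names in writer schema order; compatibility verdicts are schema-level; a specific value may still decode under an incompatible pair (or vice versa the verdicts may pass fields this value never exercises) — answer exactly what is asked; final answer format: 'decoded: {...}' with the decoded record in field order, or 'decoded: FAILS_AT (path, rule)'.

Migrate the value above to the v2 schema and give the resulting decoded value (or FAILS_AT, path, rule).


in Ticket below, arrows point writer -> reader
migrating the Ticket value to v2:
  tags := {"k1": 10.0}
  audit.weight := null (not supplied -> null)
  audit.primary := false (no value, default fills)
  audit.checksum := 0xBEEF
  price := 10.0
  id := 1 (int32 -> int64)
  score := -2.5
  avatar := 0x1A2B
  attempts := 12.0 (int64 -> float64)
  => decoded: {"tags": {"k1": 10.0}, "audit": {"weight": null, "primary": false, "checksum": 0xBEEF}, "price": 10.0, "id": 1, "score": -2.5, "avatar": 0x1A2B, "attempts": 12.0}
diffs on Ticket not affecting the asked answer:
  field weight in record Meta: tag 1 changed to 24 -> triggers nothing under the printed rules; the Ticket answer is the same either way
  field id in record Ticket: type int32 changed to int64 -> schema-level compatibility only; this Ticket value's decode is unchanged
  field attempts in record Ticket: type int64 changed to float64 -> schema-level compatibility only; this Ticket value's decode is unchanged

decoded: {"tags": {"k1": 10.0}, "audit": {"weight": null, "primary": false, "checksum": 0xBEEF}, "price": 10.0, "id": 1, "score": -2.5, "avatar": 0x1A2B, "attempts": 12.0}


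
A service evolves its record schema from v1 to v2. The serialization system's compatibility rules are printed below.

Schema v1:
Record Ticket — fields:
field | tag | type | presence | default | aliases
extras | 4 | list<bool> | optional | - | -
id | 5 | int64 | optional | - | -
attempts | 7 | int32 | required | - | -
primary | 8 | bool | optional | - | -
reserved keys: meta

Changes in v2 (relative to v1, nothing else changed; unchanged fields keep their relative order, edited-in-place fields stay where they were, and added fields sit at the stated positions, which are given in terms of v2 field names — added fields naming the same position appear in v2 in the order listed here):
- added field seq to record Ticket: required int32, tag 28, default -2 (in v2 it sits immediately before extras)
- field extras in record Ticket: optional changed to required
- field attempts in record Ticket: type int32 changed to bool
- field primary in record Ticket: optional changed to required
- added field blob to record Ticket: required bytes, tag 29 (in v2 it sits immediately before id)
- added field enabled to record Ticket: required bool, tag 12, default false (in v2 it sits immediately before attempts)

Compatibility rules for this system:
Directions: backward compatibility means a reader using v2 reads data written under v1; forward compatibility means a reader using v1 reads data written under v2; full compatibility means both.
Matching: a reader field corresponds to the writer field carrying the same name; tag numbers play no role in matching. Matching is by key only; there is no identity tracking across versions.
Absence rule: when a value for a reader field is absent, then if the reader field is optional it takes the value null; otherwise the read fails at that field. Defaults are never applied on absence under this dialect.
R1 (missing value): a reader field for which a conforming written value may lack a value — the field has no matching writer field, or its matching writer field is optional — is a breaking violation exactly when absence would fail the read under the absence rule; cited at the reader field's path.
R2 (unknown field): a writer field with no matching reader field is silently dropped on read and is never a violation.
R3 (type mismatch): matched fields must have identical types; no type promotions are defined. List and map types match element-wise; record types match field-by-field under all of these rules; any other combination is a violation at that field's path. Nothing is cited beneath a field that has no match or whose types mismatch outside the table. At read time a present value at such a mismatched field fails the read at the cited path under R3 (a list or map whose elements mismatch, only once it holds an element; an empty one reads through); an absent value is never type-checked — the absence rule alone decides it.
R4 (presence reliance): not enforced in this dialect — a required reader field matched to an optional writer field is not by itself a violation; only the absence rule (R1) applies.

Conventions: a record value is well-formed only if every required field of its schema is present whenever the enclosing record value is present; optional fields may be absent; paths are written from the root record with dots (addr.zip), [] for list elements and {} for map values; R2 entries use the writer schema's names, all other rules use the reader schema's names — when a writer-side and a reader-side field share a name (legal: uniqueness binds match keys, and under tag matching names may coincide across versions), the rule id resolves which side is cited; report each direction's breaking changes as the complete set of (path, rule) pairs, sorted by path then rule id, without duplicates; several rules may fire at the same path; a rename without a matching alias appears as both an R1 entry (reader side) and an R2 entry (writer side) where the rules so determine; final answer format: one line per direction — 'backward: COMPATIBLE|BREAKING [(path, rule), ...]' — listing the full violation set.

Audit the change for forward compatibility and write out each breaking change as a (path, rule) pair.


each type pair in Ticket: writer, then reader
forward pass over Ticket, reader schema v1, writer schema v2:
  list<bool> -> list<bool>, writer required: extras aligns to extras
  int64 -> int64, writer optional: id aligns to id
  bool -> int32, writer required: attempts aligns to attempts
  bool -> bool, writer required: primary aligns to primary
  leftover writer field: seq
  leftover writer field: blob
  leftover writer field: enabled
  violation R3 at attempts
  => 1 violation(s): forward is BREAKING for Ticket
the rest of the Ticket diff is inert for this question:
  added field blob to record Ticket: required bytes, tag 29 (in v2 it sits immediately before id) -> its effect on Ticket is confined to the backward direction, not asked
  field extras in record Ticket: optional changed to required -> its effect on Ticket is confined to the backward direction, not asked
  field primary in record Ticket: optional changed to required -> its effect on Ticket is confined to the backward direction, not asked
  added field enabled to record Ticket: required bool, tag 12, default false (in v2 it sits immediately before attempts) -> its effect on Ticket is confined to the backward direction, not asked
  added field seq to record Ticket: required int32, tag 28, default -2 (in v2 it sits immediately before extras) -> its effect on Ticket is confined to the backward direction, not asked

forward: BREAKING [(attempts, R3)]
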